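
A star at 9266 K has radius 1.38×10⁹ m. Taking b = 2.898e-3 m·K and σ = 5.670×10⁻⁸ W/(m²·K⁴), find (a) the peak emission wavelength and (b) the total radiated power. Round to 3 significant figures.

(a) λ_max = b/T = 2.898×10⁻³/9266 = 3.128×10⁻⁷ m = 0.313 μm.
Surface area A = 4πR² = 4π(1.38×10⁹ m)² = 2.39314×10¹⁹ m².
(b) P = σAT⁴ = 5.670×10⁻⁸×2.39314×10¹⁹×(9266)⁴ = 1.00×10²⁸ W.

λ_max ≈ 0.313 μm; P ≈ 1.00×10²⁸ W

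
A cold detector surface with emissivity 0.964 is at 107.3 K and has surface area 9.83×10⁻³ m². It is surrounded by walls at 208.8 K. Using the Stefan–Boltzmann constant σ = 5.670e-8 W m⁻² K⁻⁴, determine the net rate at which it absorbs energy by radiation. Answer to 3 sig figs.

Area A = 9.83×10⁻³ m².
Net radiated power P_net = εσA(T⁴ − T₀⁴) = 0.964×5.670×10⁻⁸×9.83×10⁻³×(107.3⁴ − 208.8⁴).
T⁴ − T₀⁴ = 1.32556×10⁸ − 1.90074×10⁹ = -1.76818×10⁹ K⁴, so P_net = -0.950 W — negative, meaning a net gain of 0.950 W.

Net gain ≈ 0.950 W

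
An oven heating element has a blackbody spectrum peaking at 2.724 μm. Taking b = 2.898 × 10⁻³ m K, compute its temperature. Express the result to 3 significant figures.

T ≈ 1.06×10³ K

Wien's law gives T = b/λ_max = (2.898×10⁻³ m·K)/(2.724×10⁻⁶ m) = 1.06×10³ K.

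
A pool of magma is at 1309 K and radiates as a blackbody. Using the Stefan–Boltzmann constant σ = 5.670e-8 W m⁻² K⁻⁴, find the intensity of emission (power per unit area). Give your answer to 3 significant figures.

I ≈ 1.66×10⁵ W/m²

Stefan–Boltzmann: I = σT⁴ = 5.670×10⁻⁸ × (1309)⁴ = 1.66×10⁵ W/m².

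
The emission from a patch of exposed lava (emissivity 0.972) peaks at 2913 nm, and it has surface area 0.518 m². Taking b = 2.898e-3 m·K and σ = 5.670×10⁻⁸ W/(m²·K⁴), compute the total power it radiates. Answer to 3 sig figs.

Wien's law: T = b/λ_max = 2.898×10⁻³/2.913×10⁻⁶ = 994.851 K.
Area A = 0.518 m².
Then P = εσAT⁴ = 0.972×5.670×10⁻⁸×0.518×(994.851)⁴ = 2.80×10⁴ W.

P ≈ 2.80×10⁴ W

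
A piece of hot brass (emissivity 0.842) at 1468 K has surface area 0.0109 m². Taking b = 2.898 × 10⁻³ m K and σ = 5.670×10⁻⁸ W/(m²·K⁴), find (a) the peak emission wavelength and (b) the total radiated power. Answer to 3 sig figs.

λ_max ≈ 1.97 μm; P ≈ 2.42×10³ W

(a) λ_max = b/T = 2.898×10⁻³/1468 = 1.974×10⁻⁶ m = 1.97 μm.
Area A = 0.0109 m².
(b) P = εσAT⁴ = 0.842×5.670×10⁻⁸×0.0109×(1468)⁴ = 2.42×10³ W.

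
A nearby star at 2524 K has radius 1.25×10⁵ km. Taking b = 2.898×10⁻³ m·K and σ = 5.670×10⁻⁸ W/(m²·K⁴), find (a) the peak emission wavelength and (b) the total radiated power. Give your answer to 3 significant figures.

λ_max ≈ 1.15 μm; P ≈ 4.52×10²³ W

(a) λ_max = b/T = 2.898×10⁻³/2524 = 1.148×10⁻⁶ m = 1.15 μm.
Surface area A = 4πR² = 4π(1.25×10⁸ m)² = 1.96350×10¹⁷ m².
(b) P = σAT⁴ = 5.670×10⁻⁸×1.96350×10¹⁷×(2524)⁴ = 4.52×10²³ W.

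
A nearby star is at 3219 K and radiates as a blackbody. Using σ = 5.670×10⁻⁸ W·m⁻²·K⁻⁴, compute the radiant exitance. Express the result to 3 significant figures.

I ≈ 6.09×10⁶ W/m²

Stefan–Boltzmann: I = σT⁴ = 5.670×10⁻⁸ × (3219)⁴ = 6.09×10⁶ W/m².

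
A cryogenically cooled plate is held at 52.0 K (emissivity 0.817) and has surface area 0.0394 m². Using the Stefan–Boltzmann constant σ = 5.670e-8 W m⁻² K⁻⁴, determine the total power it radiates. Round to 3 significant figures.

Area A = 0.0394 m².
P = εσAT⁴ = 0.817 × 5.670×10⁻⁸ × 0.0394 × (52.0)⁴ = 0.0133 W.

P ≈ 0.0133 W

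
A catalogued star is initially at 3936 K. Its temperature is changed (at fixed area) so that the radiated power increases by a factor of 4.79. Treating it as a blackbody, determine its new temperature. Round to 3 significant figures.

T₂ ≈ 5.82×10³ K

P ∝ T⁴, so T₂/T₁ = (P₂/P₁)^(1/4) = (4.79)^(1/4) = 1.47939.
T₂ = 3936 × 1.47939 = 5.82×10³ K.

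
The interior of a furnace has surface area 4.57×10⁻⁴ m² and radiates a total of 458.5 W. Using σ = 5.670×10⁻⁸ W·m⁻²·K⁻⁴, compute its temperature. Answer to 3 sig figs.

Area A = 4.57×10⁻⁴ m².
P = σAT⁴ ⇒ T = (P/(σA))^(1/4) = (458.5/(5.670×10⁻⁸×4.57×10⁻⁴))^(1/4) = 2.05×10³ K.

T ≈ 2.05×10³ K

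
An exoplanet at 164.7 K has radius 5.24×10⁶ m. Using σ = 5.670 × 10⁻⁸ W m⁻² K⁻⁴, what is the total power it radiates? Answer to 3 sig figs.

P ≈ 1.44×10¹⁶ W

Surface area A = 4πR² = 4π(5.24×10⁶ m)² = 3.45042×10¹⁴ m².
P = σAT⁴ = 5.670×10⁻⁸ × 3.45042×10¹⁴ × (164.7)⁴ = 1.44×10¹⁶ W.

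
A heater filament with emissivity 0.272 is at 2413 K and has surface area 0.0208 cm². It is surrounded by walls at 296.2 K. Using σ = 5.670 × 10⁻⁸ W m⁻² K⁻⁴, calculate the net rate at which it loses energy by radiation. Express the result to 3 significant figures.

Net loss ≈ 1.09 W

Area A = 0.0208 cm² = 2.08×10⁻⁶ m².
Net radiated power P_net = εσA(T⁴ − T₀⁴) = 0.272×5.670×10⁻⁸×2.08×10⁻⁶×(2413⁴ − 296.2⁴).
T⁴ − T₀⁴ = 3.39023×10¹³ − 7.69733×10⁹ = 3.38946×10¹³ K⁴, so P_net = 1.09 W.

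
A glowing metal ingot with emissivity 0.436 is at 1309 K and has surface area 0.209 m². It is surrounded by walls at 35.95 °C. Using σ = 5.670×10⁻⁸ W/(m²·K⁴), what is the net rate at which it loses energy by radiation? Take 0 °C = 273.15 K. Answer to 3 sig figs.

Net loss ≈ 1.51×10⁴ W

Surroundings: T = 35.95 °C + 273.15 = 309.10 K.
Area A = 0.209 m².
Net radiated power P_net = εσA(T⁴ − T₀⁴) = 0.436×5.670×10⁻⁸×0.209×(1309⁴ − 309.10⁴).
T⁴ − T₀⁴ = 2.93602×10¹² − 9.12843×10⁹ = 2.92689×10¹² K⁴, so P_net = 1.51×10⁴ W.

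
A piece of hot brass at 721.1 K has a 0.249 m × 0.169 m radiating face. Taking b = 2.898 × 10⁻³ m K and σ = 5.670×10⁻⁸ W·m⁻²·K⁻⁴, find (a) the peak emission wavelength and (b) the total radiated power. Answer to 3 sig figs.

λ_max ≈ 4.02 μm; P ≈ 645 W

(a) λ_max = b/T = 2.898×10⁻³/721.1 = 4.019×10⁻⁶ m = 4.02 μm.
Area A = 0.249 × 0.169 = 0.042081 m².
(b) P = σAT⁴ = 5.670×10⁻⁸×0.042081×(721.1)⁴ = 645 W.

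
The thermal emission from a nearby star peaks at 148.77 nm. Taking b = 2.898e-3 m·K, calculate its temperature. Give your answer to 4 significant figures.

T ≈ 1.948×10⁴ K

Wien's law gives T = b/λ_max = (2.898×10⁻³ m·K)/(1.4877×10⁻⁷ m) = 1.948×10⁴ K.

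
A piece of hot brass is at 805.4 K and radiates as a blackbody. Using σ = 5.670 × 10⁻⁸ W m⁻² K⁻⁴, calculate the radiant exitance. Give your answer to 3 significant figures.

Stefan–Boltzmann: I = σT⁴ = 5.670×10⁻⁸ × (805.4)⁴ = 2.39×10⁴ W/m².

I ≈ 2.39×10⁴ W/m²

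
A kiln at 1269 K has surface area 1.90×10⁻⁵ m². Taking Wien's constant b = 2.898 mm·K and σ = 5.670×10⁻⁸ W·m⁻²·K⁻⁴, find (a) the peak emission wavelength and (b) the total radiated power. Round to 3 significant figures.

λ_max ≈ 2.28 μm; P ≈ 2.79 W

(a) λ_max = b/T = 2.898×10⁻³/1269 = 2.284×10⁻⁶ m = 2.28 μm.
Area A = 1.90×10⁻⁵ m².
(b) P = σAT⁴ = 5.670×10⁻⁸×1.90×10⁻⁵×(1269)⁴ = 2.79 W.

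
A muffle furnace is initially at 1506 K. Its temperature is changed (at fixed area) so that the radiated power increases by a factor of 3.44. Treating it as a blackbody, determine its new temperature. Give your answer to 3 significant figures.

P ∝ T⁴, so T₂/T₁ = (P₂/P₁)^(1/4) = (3.44)^(1/4) = 1.36188.
T₂ = 1506 × 1.36188 = 2.05×10³ K.

T₂ ≈ 2.05×10³ K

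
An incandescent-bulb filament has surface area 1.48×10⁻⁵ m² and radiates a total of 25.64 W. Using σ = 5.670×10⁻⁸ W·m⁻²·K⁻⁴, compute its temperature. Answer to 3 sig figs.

T ≈ 2.35×10³ K

Area A = 1.48×10⁻⁵ m².
P = σAT⁴ ⇒ T = (P/(σA))^(1/4) = (25.64/(5.670×10⁻⁸×1.48×10⁻⁵))^(1/4) = 2.35×10³ K.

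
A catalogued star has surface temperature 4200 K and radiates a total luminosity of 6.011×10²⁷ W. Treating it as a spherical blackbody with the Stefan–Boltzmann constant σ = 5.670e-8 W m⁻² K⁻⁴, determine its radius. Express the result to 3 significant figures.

L = 4πR²σT⁴ ⇒ R = √(L/(4πσT⁴)).
σT⁴ = 1.76433×10⁷ W/m², so R = √(6.011×10²⁷/(4π×1.76433×10⁷)) = 5.21×10⁹ m.

R ≈ 5.21×10⁹ m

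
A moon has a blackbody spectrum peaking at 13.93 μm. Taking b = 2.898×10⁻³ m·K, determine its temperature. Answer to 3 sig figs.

T ≈ 208 K

Wien's law gives T = b/λ_max = (2.898×10⁻³ m·K)/(1.393×10⁻⁵ m) = 208 K.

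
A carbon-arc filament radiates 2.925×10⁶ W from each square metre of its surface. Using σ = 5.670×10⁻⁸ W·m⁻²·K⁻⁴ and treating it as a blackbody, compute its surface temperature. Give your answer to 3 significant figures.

T ≈ 2.68×10³ K

I = σT⁴, so T = (I/σ)^(1/4) = (2.925×10⁶/(5.670×10⁻⁸))^(1/4) = 2.68×10³ K.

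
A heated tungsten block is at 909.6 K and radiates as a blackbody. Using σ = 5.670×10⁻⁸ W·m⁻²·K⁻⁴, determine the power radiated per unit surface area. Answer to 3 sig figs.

Stefan–Boltzmann: I = σT⁴ = 5.670×10⁻⁸ × (909.6)⁴ = 3.88×10⁴ W/m².

I ≈ 3.88×10⁴ W/m²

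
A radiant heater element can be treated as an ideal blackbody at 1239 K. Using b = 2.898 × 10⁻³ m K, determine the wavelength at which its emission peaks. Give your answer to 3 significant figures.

λ_max ≈ 2.34×10³ nm

Wien's displacement law: λ_max = b/T = (2.898×10⁻³ m·K)/(1239 K) = 2.339×10⁻⁶ m.
That is 2.34×10³ nm, in the infrared range.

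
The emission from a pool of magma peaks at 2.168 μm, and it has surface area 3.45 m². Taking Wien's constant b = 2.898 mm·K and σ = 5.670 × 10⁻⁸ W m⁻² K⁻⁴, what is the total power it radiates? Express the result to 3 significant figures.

Wien's law: T = b/λ_max = 2.898×10⁻³/2.168×10⁻⁶ = 1336.72 K.
Area A = 3.45 m².
Then P = σAT⁴ = 5.670×10⁻⁸×3.45×(1336.72)⁴ = 6.25×10⁵ W.

P ≈ 6.25×10⁵ W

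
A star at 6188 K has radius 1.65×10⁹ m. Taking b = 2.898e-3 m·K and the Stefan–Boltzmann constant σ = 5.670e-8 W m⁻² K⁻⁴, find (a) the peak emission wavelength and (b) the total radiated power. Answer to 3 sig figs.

(a) λ_max = b/T = 2.898×10⁻³/6188 = 4.683×10⁻⁷ m = 0.468 μm.
Surface area A = 4πR² = 4π(1.65×10⁹ m)² = 3.42119×10¹⁹ m².
(b) P = σAT⁴ = 5.670×10⁻⁸×3.42119×10¹⁹×(6188)⁴ = 2.84×10²⁷ W.

λ_max ≈ 0.468 μm; P ≈ 2.84×10²⁷ W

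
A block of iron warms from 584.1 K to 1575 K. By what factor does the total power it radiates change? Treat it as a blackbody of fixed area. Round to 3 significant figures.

P₂/P₁ ≈ 52.9

P ∝ T⁴, so P₂/P₁ = (T₂/T₁)⁴ = (1575/584.1)⁴ = (2.69646)⁴ = 52.9.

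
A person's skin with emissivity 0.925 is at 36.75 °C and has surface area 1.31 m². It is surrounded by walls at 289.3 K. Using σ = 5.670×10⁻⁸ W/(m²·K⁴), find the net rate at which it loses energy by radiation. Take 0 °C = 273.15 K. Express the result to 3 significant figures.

Net loss ≈ 152 W

T = 36.75 °C + 273.15 = 309.90 K.
Area A = 1.31 m².
Net radiated power P_net = εσA(T⁴ − T₀⁴) = 0.925×5.670×10⁻⁸×1.31×(309.90⁴ − 289.3⁴).
T⁴ − T₀⁴ = 9.22330×10⁹ − 7.00477×10⁹ = 2.21853×10⁹ K⁴, so P_net = 152 W.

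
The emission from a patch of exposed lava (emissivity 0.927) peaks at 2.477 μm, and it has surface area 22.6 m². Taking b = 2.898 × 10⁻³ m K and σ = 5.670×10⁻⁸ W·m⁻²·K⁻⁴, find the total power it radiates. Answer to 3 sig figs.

P ≈ 2.23×10⁶ W

Wien's law: T = b/λ_max = 2.898×10⁻³/2.477×10⁻⁶ = 1169.96 K.
Area A = 22.6 m².
Then P = εσAT⁴ = 0.927×5.670×10⁻⁸×22.6×(1169.96)⁴ = 2.23×10⁶ W.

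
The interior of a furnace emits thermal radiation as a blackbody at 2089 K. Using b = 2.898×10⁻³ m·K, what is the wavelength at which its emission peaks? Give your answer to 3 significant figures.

λ_max ≈ 1.39×10³ nm

Wien's displacement law: λ_max = b/T = (2.898×10⁻³ m·K)/(2089 K) = 1.387×10⁻⁶ m.
That is 1.39×10³ nm, in the infrared range.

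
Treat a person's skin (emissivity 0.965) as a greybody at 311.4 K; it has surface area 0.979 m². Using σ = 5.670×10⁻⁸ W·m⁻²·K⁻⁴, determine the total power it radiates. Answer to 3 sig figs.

P ≈ 504 W

Area A = 0.979 m².
P = εσAT⁴ = 0.965 × 5.670×10⁻⁸ × 0.979 × (311.4)⁴ = 504 W.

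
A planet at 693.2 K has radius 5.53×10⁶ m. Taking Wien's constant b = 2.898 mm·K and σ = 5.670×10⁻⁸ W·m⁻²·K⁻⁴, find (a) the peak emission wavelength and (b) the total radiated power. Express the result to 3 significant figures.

(a) λ_max = b/T = 2.898×10⁻³/693.2 = 4.181×10⁻⁶ m = 4.18 μm.
Surface area A = 4πR² = 4π(5.53×10⁶ m)² = 3.84291×10¹⁴ m².
(b) P = σAT⁴ = 5.670×10⁻⁸×3.84291×10¹⁴×(693.2)⁴ = 5.03×10¹⁸ W.

λ_max ≈ 4.18 μm; P ≈ 5.03×10¹⁸ W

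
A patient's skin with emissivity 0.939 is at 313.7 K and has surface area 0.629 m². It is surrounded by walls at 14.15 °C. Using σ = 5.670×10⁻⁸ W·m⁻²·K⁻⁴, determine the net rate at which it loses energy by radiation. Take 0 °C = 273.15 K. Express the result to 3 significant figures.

Net loss ≈ 96.1 W

Surroundings: T = 14.15 °C + 273.15 = 287.30 K.
Area A = 0.629 m².
Net radiated power P_net = εσA(T⁴ − T₀⁴) = 0.939×5.670×10⁻⁸×0.629×(313.7⁴ − 287.30⁴).
T⁴ − T₀⁴ = 9.68407×10⁹ − 6.81306×10⁹ = 2.87101×10⁹ K⁴, so P_net = 96.1 W.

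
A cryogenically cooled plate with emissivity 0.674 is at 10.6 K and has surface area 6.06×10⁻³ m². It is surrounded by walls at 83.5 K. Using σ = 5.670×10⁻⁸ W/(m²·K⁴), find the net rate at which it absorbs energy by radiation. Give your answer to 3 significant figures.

Area A = 6.06×10⁻³ m².
Net radiated power P_net = εσA(T⁴ − T₀⁴) = 0.674×5.670×10⁻⁸×6.06×10⁻³×(10.6⁴ − 83.5⁴).
T⁴ − T₀⁴ = 12624.8 − 4.86123×10⁷ = -4.85997×10⁷ K⁴, so P_net = -0.0113 W — negative, meaning a net gain of 0.0113 W.

Net gain ≈ 0.0113 W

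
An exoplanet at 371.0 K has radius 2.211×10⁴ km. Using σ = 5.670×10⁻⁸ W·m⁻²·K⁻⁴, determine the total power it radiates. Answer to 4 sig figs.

Surface area A = 4πR² = 4π(2.211×10⁷ m)² = 6.14310×10¹⁵ m².
P = σAT⁴ = 5.670×10⁻⁸ × 6.14310×10¹⁵ × (371.0)⁴ = 6.599×10¹⁸ W.

P ≈ 6.599×10¹⁸ W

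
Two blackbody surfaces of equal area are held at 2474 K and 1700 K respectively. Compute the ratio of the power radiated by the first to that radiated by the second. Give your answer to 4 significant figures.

P₁/P₂ ≈ 4.485

With equal areas, P₁/P₂ = (T₁/T₂)⁴ = (2474/1700)⁴ = 4.485.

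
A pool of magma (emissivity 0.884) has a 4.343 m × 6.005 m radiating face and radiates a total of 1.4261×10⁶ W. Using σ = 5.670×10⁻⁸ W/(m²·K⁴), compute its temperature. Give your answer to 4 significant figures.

Area A = 4.343 × 6.005 = 26.0797 m².
P = εσAT⁴ ⇒ T = (P/(εσA))^(1/4) = (1.4261×10⁶/(0.884×5.670×10⁻⁸×26.0797))^(1/4) = 1022 K.

T ≈ 1022 K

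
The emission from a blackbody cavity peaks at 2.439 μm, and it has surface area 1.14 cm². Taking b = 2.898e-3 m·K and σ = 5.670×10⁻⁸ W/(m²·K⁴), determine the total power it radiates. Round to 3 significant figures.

P ≈ 12.9 W

Wien's law: T = b/λ_max = 2.898×10⁻³/2.439×10⁻⁶ = 1188.19 K.
Area A = 1.14 cm² = 1.14×10⁻⁴ m².
Then P = σAT⁴ = 5.670×10⁻⁸×1.14×10⁻⁴×(1188.19)⁴ = 12.9 W.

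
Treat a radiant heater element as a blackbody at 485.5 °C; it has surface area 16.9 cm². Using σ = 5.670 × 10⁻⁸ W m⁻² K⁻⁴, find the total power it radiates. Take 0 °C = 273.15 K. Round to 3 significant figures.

P ≈ 31.7 W

T = 485.5 °C + 273.15 = 758.65 K.
Area A = 16.9 cm² = 1.69×10⁻³ m².
P = σAT⁴ = 5.670×10⁻⁸ × 1.69×10⁻³ × (758.65)⁴ = 31.7 W.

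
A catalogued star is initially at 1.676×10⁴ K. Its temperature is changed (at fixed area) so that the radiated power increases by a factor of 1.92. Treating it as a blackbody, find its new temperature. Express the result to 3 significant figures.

T₂ ≈ 1.97×10⁴ K

P ∝ T⁴, so T₂/T₁ = (P₂/P₁)^(1/4) = (1.92)^(1/4) = 1.17713.
T₂ = 1.676×10⁴ × 1.17713 = 1.97×10⁴ K.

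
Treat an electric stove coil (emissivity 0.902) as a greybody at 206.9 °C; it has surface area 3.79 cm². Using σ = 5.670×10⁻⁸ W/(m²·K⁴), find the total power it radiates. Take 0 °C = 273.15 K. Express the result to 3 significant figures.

T = 206.9 °C + 273.15 = 480.05 K.
Area A = 3.79 cm² = 3.79×10⁻⁴ m².
P = εσAT⁴ = 0.902 × 5.670×10⁻⁸ × 3.79×10⁻⁴ × (480.05)⁴ = 1.03 W.

P ≈ 1.03 W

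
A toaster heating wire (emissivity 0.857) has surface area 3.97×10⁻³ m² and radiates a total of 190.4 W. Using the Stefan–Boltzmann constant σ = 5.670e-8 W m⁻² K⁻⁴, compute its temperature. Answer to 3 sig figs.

T ≈ 997 K

Area A = 3.97×10⁻³ m².
P = εσAT⁴ ⇒ T = (P/(εσA))^(1/4) = (190.4/(0.857×5.670×10⁻⁸×3.97×10⁻³))^(1/4) = 997 K.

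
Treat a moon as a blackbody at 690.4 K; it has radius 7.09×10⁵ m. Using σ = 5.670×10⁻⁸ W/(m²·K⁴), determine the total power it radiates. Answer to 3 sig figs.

P ≈ 8.14×10¹⁶ W

Surface area A = 4πR² = 4π(7.09×10⁵ m)² = 6.31688×10¹² m².
P = σAT⁴ = 5.670×10⁻⁸ × 6.31688×10¹² × (690.4)⁴ = 8.14×10¹⁶ W.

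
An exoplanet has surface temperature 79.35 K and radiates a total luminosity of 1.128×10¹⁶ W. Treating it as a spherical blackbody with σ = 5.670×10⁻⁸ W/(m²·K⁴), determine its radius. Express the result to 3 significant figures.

L = 4πR²σT⁴ ⇒ R = √(L/(4πσT⁴)).
σT⁴ = 2.24787 W/m², so R = √(1.128×10¹⁶/(4π×2.24787)) = 2.00×10⁷ m.

R ≈ 2.00×10⁷ m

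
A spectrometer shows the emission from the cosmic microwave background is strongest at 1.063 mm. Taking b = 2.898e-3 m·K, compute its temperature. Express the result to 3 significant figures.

Wien's law gives T = b/λ_max = (2.898×10⁻³ m·K)/(1.063×10⁻³ m) = 2.73 K.

T ≈ 2.73 K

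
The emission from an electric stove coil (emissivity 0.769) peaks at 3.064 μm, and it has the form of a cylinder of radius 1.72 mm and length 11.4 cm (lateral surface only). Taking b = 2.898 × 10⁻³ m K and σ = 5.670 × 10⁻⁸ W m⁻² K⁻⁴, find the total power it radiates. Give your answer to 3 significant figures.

Wien's law: T = b/λ_max = 2.898×10⁻³/3.064×10⁻⁶ = 945.822 K.
Lateral area A = 2πrL = 2π×1.72×10⁻³×0.114 = 1.23201×10⁻³ m².
Then P = εσAT⁴ = 0.769×5.670×10⁻⁸×1.23201×10⁻³×(945.822)⁴ = 43.0 W.

P ≈ 43.0 W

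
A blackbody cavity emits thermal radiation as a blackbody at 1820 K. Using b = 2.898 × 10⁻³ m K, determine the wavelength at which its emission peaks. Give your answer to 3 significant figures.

Wien's displacement law: λ_max = b/T = (2.898×10⁻³ m·K)/(1820 K) = 1.592×10⁻⁶ m.
That is 1.59 μm, in the infrared range.

λ_max ≈ 1.59 μm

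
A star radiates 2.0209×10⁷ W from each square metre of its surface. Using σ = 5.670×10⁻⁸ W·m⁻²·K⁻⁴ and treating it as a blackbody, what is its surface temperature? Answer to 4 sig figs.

T ≈ 4345 K

I = σT⁴, so T = (I/σ)^(1/4) = (2.0209×10⁷/(5.670×10⁻⁸))^(1/4) = 4345 K.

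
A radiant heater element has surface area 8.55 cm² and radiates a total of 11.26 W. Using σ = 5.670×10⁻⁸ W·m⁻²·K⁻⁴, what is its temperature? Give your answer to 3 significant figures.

Area A = 8.55 cm² = 8.55×10⁻⁴ m².
P = σAT⁴ ⇒ T = (P/(σA))^(1/4) = (11.26/(5.670×10⁻⁸×8.55×10⁻⁴))^(1/4) = 694 K.

T ≈ 694 K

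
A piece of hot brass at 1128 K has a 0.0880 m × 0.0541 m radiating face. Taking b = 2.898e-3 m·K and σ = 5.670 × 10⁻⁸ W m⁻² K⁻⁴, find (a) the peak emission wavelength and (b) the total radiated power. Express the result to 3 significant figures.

(a) λ_max = b/T = 2.898×10⁻³/1128 = 2.569×10⁻⁶ m = 2.57×10³ nm.
Area A = 0.0880 × 0.0541 = 4.7608×10⁻³ m².
(b) P = σAT⁴ = 5.670×10⁻⁸×4.7608×10⁻³×(1128)⁴ = 437 W.

λ_max ≈ 2.57×10³ nm; P ≈ 437 W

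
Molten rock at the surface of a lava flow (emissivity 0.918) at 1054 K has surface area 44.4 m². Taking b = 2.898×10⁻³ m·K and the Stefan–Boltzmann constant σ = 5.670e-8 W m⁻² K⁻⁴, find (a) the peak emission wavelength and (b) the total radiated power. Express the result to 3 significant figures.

λ_max ≈ 2.75 μm; P ≈ 2.85×10⁶ W

(a) λ_max = b/T = 2.898×10⁻³/1054 = 2.750×10⁻⁶ m = 2.75 μm.
Area A = 44.4 m².
(b) P = εσAT⁴ = 0.918×5.670×10⁻⁸×44.4×(1054)⁴ = 2.85×10⁶ W.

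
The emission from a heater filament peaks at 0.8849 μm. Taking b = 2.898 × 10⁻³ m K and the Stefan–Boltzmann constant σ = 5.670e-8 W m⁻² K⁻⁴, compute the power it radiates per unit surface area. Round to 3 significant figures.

I ≈ 6.52×10⁶ W/m²

Wien's law: T = b/λ_max = 2.898×10⁻³/8.849×10⁻⁷ = 3274.95 K.
Then I = σT⁴ = 5.670×10⁻⁸×(3274.95)⁴ = 6.52×10⁶ W/m².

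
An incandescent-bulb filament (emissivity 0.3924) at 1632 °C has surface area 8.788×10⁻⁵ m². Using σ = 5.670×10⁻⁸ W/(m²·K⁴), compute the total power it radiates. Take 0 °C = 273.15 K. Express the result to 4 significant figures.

T = 1632 °C + 273.15 = 1905.15 K.
Area A = 8.788×10⁻⁵ m².
P = εσAT⁴ = 0.3924 × 5.670×10⁻⁸ × 8.788×10⁻⁵ × (1905.15)⁴ = 25.76 W.

P ≈ 25.76 W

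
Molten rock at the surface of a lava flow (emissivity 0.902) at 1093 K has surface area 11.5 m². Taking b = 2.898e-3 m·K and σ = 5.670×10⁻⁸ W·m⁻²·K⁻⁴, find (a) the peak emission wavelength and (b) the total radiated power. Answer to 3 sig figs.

λ_max ≈ 2.65 μm; P ≈ 8.39×10⁵ W

(a) λ_max = b/T = 2.898×10⁻³/1093 = 2.651×10⁻⁶ m = 2.65 μm.
Area A = 11.5 m².
(b) P = εσAT⁴ = 0.902×5.670×10⁻⁸×11.5×(1093)⁴ = 8.39×10⁵ W.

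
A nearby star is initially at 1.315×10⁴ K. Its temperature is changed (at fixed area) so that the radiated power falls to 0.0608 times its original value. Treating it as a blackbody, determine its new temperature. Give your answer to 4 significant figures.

T₂ ≈ 6530 K

P ∝ T⁴, so T₂/T₁ = (P₂/P₁)^(1/4) = (0.0608)^(1/4) = 0.496565.
T₂ = 1.315×10⁴ × 0.496565 = 6530 K.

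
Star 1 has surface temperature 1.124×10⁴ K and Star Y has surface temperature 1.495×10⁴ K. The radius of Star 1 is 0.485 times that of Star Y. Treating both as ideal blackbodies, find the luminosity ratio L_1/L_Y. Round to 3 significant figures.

L ∝ R²T⁴, so L_1/L_Y = (R_1/R_Y)²(T_1/T_Y)⁴ = (0.485)² × (1.124×10⁴/1.495×10⁴)⁴ = 0.235225 × 0.319522 = 0.0752.

L_1/L_Y ≈ 0.0752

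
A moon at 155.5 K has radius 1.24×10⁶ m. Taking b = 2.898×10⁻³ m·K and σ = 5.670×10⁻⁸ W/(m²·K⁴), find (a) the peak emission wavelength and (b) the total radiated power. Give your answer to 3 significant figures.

λ_max ≈ 18.6 μm; P ≈ 6.41×10¹⁴ W

(a) λ_max = b/T = 2.898×10⁻³/155.5 = 1.864×10⁻⁵ m = 18.6 μm.
Surface area A = 4πR² = 4π(1.24×10⁶ m)² = 1.93221×10¹³ m².
(b) P = σAT⁴ = 5.670×10⁻⁸×1.93221×10¹³×(155.5)⁴ = 6.41×10¹⁴ W.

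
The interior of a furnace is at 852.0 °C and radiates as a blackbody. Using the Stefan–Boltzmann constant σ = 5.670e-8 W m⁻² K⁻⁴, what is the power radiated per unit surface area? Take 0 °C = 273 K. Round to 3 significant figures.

I ≈ 9.08×10⁴ W/m²

T = 852.0 °C + 273 = 1125.0 K.
Stefan–Boltzmann: I = σT⁴ = 5.670×10⁻⁸ × (1125.0)⁴ = 9.08×10⁴ W/m².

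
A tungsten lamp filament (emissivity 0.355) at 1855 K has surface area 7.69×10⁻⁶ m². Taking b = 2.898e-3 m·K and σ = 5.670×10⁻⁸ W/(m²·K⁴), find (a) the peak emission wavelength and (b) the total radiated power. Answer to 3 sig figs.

λ_max ≈ 1.56 μm; P ≈ 1.83 W

(a) λ_max = b/T = 2.898×10⁻³/1855 = 1.562×10⁻⁶ m = 1.56 μm.
Area A = 7.69×10⁻⁶ m².
(b) P = εσAT⁴ = 0.355×5.670×10⁻⁸×7.69×10⁻⁶×(1855)⁴ = 1.83 W.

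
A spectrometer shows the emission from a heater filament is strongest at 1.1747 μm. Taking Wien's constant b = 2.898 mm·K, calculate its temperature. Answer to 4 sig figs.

Wien's law gives T = b/λ_max = (2.898×10⁻³ m·K)/(1.1747×10⁻⁶ m) = 2467 K.

T ≈ 2467 K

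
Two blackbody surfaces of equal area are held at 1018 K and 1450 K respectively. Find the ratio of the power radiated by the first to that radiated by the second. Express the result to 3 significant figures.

P₁/P₂ ≈ 0.243

With equal areas, P₁/P₂ = (T₁/T₂)⁴ = (1018/1450)⁴ = 0.243.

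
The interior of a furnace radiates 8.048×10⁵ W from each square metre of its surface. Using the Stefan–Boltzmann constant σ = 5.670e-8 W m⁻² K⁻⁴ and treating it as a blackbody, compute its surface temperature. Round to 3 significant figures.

T ≈ 1.94×10³ K

I = σT⁴, so T = (I/σ)^(1/4) = (8.048×10⁵/(5.670×10⁻⁸))^(1/4) = 1.94×10³ K.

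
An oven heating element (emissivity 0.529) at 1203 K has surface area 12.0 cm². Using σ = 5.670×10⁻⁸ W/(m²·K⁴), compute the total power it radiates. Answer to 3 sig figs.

P ≈ 75.4 W

Area A = 12.0 cm² = 1.20×10⁻³ m².
P = εσAT⁴ = 0.529 × 5.670×10⁻⁸ × 1.20×10⁻³ × (1203)⁴ = 75.4 W.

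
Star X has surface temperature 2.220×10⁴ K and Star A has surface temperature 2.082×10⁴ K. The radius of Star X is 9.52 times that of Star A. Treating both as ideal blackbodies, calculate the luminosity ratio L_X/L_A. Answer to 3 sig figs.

L ∝ R²T⁴, so L_X/L_A = (R_X/R_A)²(T_X/T_A)⁴ = (9.52)² × (2.220×10⁴/2.082×10⁴)⁴ = 90.6304 × 1.29267 = 117.

L_X/L_A ≈ 117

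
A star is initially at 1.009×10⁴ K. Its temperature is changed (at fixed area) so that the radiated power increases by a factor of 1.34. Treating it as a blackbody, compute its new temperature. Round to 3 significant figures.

P ∝ T⁴, so T₂/T₁ = (P₂/P₁)^(1/4) = (1.34)^(1/4) = 1.07591.
T₂ = 1.009×10⁴ × 1.07591 = 1.09×10⁴ K.

T₂ ≈ 1.09×10⁴ K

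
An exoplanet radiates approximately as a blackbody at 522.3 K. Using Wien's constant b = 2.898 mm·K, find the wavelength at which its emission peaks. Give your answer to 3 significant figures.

λ_max ≈ 5.55 μm

Wien's displacement law: λ_max = b/T = (2.898×10⁻³ m·K)/(522.3 K) = 5.549×10⁻⁶ m.
That is 5.55 μm, in the infrared range.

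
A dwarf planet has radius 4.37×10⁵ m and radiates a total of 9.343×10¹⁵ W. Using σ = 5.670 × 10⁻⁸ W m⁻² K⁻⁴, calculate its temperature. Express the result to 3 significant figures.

T ≈ 512 K

Surface area A = 4πR² = 4π(4.37×10⁵ m)² = 2.39979×10¹² m².
P = σAT⁴ ⇒ T = (P/(σA))^(1/4) = (9.343×10¹⁵/(5.670×10⁻⁸×2.39979×10¹²))^(1/4) = 512 K.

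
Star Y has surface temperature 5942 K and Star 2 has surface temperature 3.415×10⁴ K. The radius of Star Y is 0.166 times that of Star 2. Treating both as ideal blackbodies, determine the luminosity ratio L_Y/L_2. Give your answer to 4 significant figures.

L ∝ R²T⁴, so L_Y/L_2 = (R_Y/R_2)²(T_Y/T_2)⁴ = (0.166)² × (5942/3.415×10⁴)⁴ = 0.027556 × 9.16574×10⁻⁴ = 2.526×10⁻⁵.

L_Y/L_2 ≈ 2.526×10⁻⁵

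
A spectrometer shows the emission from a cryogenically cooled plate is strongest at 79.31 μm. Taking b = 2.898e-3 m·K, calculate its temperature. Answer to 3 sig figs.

T ≈ 36.5 K

Wien's law gives T = b/λ_max = (2.898×10⁻³ m·K)/(7.931×10⁻⁵ m) = 36.5 K.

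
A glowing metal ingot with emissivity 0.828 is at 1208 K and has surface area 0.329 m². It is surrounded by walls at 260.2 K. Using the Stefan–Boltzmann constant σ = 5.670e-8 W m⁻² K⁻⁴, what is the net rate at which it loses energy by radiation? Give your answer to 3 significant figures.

Net loss ≈ 3.28×10⁴ W

Area A = 0.329 m².
Net radiated power P_net = εσA(T⁴ − T₀⁴) = 0.828×5.670×10⁻⁸×0.329×(1208⁴ − 260.2⁴).
T⁴ − T₀⁴ = 2.12945×10¹² − 4.58384×10⁹ = 2.12487×10¹² K⁴, so P_net = 3.28×10⁴ W.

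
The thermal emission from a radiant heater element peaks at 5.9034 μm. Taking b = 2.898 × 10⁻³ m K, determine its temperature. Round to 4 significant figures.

T ≈ 490.9 K

Wien's law gives T = b/λ_max = (2.898×10⁻³ m·K)/(5.9034×10⁻⁶ m) = 490.9 K.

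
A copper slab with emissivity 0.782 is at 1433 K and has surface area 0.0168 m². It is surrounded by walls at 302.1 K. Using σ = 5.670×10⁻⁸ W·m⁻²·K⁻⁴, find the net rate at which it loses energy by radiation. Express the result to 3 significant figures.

Area A = 0.0168 m².
Net radiated power P_net = εσA(T⁴ − T₀⁴) = 0.782×5.670×10⁻⁸×0.0168×(1433⁴ − 302.1⁴).
T⁴ − T₀⁴ = 4.21682×10¹² − 8.32919×10⁹ = 4.20849×10¹² K⁴, so P_net = 3.13×10³ W.

Net loss ≈ 3.13×10³ W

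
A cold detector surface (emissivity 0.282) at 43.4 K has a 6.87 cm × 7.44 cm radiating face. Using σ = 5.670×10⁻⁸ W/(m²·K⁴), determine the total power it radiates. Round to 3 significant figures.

Area A = 0.0687 × 0.0744 = 5.11128×10⁻³ m².
P = εσAT⁴ = 0.282 × 5.670×10⁻⁸ × 5.11128×10⁻³ × (43.4)⁴ = 2.90×10⁻⁴ W.

P ≈ 2.90×10⁻⁴ W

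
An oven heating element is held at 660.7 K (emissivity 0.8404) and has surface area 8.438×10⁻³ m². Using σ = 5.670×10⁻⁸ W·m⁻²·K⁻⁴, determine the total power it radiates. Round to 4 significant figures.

P ≈ 76.62 W

Area A = 8.438×10⁻³ m².
P = εσAT⁴ = 0.8404 × 5.670×10⁻⁸ × 8.438×10⁻³ × (660.7)⁴ = 76.62 W.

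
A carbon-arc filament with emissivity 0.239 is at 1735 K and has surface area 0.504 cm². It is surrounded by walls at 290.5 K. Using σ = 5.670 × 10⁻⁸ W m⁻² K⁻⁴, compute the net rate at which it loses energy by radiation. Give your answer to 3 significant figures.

Area A = 0.504 cm² = 5.04×10⁻⁵ m².
Net radiated power P_net = εσA(T⁴ − T₀⁴) = 0.239×5.670×10⁻⁸×5.04×10⁻⁵×(1735⁴ − 290.5⁴).
T⁴ − T₀⁴ = 9.06145×10¹² − 7.12171×10⁹ = 9.05433×10¹² K⁴, so P_net = 6.18 W.

Net loss ≈ 6.18 W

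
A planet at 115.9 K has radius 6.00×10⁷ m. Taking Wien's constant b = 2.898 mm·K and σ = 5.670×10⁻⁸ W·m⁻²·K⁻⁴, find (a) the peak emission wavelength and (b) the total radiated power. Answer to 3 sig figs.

λ_max ≈ 25.0 μm; P ≈ 4.63×10¹⁷ W

(a) λ_max = b/T = 2.898×10⁻³/115.9 = 2.500×10⁻⁵ m = 25.0 μm.
Surface area A = 4πR² = 4π(6.00×10⁷ m)² = 4.52389×10¹⁶ m².
(b) P = σAT⁴ = 5.670×10⁻⁸×4.52389×10¹⁶×(115.9)⁴ = 4.63×10¹⁷ W.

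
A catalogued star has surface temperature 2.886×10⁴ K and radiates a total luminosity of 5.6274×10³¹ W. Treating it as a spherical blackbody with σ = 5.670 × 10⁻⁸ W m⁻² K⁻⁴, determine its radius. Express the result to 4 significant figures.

R ≈ 1.067×10¹⁰ m

L = 4πR²σT⁴ ⇒ R = √(L/(4πσT⁴)).
σT⁴ = 3.93340×10¹⁰ W/m², so R = √(5.6274×10³¹/(4π×3.93340×10¹⁰)) = 1.067×10¹⁰ m.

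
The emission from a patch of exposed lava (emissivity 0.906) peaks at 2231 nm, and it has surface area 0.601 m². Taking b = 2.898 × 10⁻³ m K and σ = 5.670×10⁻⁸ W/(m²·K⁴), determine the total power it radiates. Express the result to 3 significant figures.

P ≈ 8.79×10⁴ W

Wien's law: T = b/λ_max = 2.898×10⁻³/2.231×10⁻⁶ = 1298.97 K.
Area A = 0.601 m².
Then P = εσAT⁴ = 0.906×5.670×10⁻⁸×0.601×(1298.97)⁴ = 8.79×10⁴ W.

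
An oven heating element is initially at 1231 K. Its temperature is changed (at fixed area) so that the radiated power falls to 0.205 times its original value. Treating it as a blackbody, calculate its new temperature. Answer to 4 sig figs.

P ∝ T⁴, so T₂/T₁ = (P₂/P₁)^(1/4) = (0.205)^(1/4) = 0.672881.
T₂ = 1231 × 0.672881 = 828.3 K.

T₂ ≈ 828.3 K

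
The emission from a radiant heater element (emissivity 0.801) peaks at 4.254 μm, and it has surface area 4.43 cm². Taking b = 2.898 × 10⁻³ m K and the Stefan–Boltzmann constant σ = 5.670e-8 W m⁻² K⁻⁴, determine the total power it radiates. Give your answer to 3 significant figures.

Wien's law: T = b/λ_max = 2.898×10⁻³/4.254×10⁻⁶ = 681.241 K.
Area A = 4.43 cm² = 4.43×10⁻⁴ m².
Then P = εσAT⁴ = 0.801×5.670×10⁻⁸×4.43×10⁻⁴×(681.241)⁴ = 4.33 W.

P ≈ 4.33 W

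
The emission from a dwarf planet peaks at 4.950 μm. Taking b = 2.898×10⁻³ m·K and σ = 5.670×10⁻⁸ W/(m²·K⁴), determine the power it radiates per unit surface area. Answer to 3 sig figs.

Wien's law: T = b/λ_max = 2.898×10⁻³/4.950×10⁻⁶ = 585.455 K.
Then I = σT⁴ = 5.670×10⁻⁸×(585.455)⁴ = 6.66×10³ W/m².

I ≈ 6.66×10³ W/m²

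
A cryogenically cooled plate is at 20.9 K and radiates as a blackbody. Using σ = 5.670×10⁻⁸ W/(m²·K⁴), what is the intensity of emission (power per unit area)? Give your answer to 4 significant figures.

I ≈ 0.01082 W/m²

Stefan–Boltzmann: I = σT⁴ = 5.670×10⁻⁸ × (20.9)⁴ = 0.01082 W/m².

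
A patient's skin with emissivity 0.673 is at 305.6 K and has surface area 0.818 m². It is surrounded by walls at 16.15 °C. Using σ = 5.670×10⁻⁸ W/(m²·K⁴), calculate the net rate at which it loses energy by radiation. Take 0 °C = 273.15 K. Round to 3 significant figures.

Net loss ≈ 53.6 W

Surroundings: T = 16.15 °C + 273.15 = 289.30 K.
Area A = 0.818 m².
Net radiated power P_net = εσA(T⁴ − T₀⁴) = 0.673×5.670×10⁻⁸×0.818×(305.6⁴ − 289.30⁴).
T⁴ − T₀⁴ = 8.72195×10⁹ − 7.00477×10⁹ = 1.71718×10⁹ K⁴, so P_net = 53.6 W.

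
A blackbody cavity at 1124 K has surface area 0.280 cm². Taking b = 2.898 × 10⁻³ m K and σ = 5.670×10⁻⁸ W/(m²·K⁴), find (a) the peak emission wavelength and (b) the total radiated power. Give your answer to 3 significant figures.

λ_max ≈ 2.58 μm; P ≈ 2.53 W

(a) λ_max = b/T = 2.898×10⁻³/1124 = 2.578×10⁻⁶ m = 2.58 μm.
Area A = 0.280 cm² = 2.80×10⁻⁵ m².
(b) P = σAT⁴ = 5.670×10⁻⁸×2.80×10⁻⁵×(1124)⁴ = 2.53 W.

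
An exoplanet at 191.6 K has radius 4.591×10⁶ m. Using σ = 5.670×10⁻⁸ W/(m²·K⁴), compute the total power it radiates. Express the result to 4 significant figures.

P ≈ 2.024×10¹⁶ W

Surface area A = 4πR² = 4π(4.591×10⁶ m)² = 2.64865×10¹⁴ m².
P = σAT⁴ = 5.670×10⁻⁸ × 2.64865×10¹⁴ × (191.6)⁴ = 2.024×10¹⁶ W.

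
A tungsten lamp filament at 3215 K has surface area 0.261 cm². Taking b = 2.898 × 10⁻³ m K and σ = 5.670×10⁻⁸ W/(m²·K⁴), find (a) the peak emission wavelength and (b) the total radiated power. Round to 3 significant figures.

λ_max ≈ 0.901 μm; P ≈ 158 W

(a) λ_max = b/T = 2.898×10⁻³/3215 = 9.014×10⁻⁷ m = 0.901 μm.
Area A = 0.261 cm² = 2.61×10⁻⁵ m².
(b) P = σAT⁴ = 5.670×10⁻⁸×2.61×10⁻⁵×(3215)⁴ = 158 W.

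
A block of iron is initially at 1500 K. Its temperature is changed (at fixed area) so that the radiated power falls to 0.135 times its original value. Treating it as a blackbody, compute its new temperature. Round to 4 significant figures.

T₂ ≈ 909.2 K

P ∝ T⁴, so T₂/T₁ = (P₂/P₁)^(1/4) = (0.135)^(1/4) = 0.606155.
T₂ = 1500 × 0.606155 = 909.2 K.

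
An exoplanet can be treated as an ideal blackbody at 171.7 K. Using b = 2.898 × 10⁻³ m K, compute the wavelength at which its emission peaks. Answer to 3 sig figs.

λ_max ≈ 16.9 μm

Wien's displacement law: λ_max = b/T = (2.898×10⁻³ m·K)/(171.7 K) = 1.688×10⁻⁵ m.
That is 16.9 μm, in the infrared range.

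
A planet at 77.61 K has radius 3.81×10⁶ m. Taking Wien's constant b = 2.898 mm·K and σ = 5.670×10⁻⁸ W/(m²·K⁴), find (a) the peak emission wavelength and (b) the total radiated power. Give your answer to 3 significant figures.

λ_max ≈ 37.3 μm; P ≈ 3.75×10¹⁴ W

(a) λ_max = b/T = 2.898×10⁻³/77.61 = 3.734×10⁻⁵ m = 37.3 μm.
Surface area A = 4πR² = 4π(3.81×10⁶ m)² = 1.82415×10¹⁴ m².
(b) P = σAT⁴ = 5.670×10⁻⁸×1.82415×10¹⁴×(77.61)⁴ = 3.75×10¹⁴ W.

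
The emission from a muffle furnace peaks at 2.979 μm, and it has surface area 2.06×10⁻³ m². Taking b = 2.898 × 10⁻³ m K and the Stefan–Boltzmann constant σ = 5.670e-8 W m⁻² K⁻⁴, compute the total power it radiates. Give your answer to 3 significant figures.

P ≈ 105 W

Wien's law: T = b/λ_max = 2.898×10⁻³/2.979×10⁻⁶ = 972.810 K.
Area A = 2.06×10⁻³ m².
Then P = σAT⁴ = 5.670×10⁻⁸×2.06×10⁻³×(972.810)⁴ = 105 W.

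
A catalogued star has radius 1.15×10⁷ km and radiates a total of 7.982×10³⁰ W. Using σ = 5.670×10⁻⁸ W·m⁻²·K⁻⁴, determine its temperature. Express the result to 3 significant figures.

T ≈ 1.71×10⁴ K

Surface area A = 4πR² = 4π(1.15×10¹⁰ m)² = 1.66190×10²¹ m².
P = σAT⁴ ⇒ T = (P/(σA))^(1/4) = (7.982×10³⁰/(5.670×10⁻⁸×1.66190×10²¹))^(1/4) = 1.71×10⁴ K.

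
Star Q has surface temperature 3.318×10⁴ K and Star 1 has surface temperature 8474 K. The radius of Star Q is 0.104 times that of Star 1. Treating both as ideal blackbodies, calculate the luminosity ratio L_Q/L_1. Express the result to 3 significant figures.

L_Q/L_1 ≈ 2.54

L ∝ R²T⁴, so L_Q/L_1 = (R_Q/R_1)²(T_Q/T_1)⁴ = (0.104)² × (3.318×10⁴/8474)⁴ = 0.010816 × 235.045 = 2.54.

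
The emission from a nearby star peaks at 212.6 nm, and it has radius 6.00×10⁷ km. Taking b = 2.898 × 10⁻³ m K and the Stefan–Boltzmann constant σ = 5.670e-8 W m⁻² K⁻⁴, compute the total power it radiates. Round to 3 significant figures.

P ≈ 8.86×10³¹ W

Wien's law: T = b/λ_max = 2.898×10⁻³/2.126×10⁻⁷ = 13631.2 K.
Surface area A = 4πR² = 4π(6.00×10¹⁰ m)² = 4.52389×10²² m².
Then P = σAT⁴ = 5.670×10⁻⁸×4.52389×10²²×(13631.2)⁴ = 8.86×10³¹ W.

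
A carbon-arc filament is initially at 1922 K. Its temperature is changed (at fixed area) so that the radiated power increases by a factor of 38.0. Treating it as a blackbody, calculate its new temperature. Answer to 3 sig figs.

P ∝ T⁴, so T₂/T₁ = (P₂/P₁)^(1/4) = (38.0)^(1/4) = 2.48282.
T₂ = 1922 × 2.48282 = 4.77×10³ K.

T₂ ≈ 4.77×10³ K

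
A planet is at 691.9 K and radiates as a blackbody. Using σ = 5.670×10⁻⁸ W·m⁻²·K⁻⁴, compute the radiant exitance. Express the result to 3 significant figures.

I ≈ 1.30×10⁴ W/m²

Stefan–Boltzmann: I = σT⁴ = 5.670×10⁻⁸ × (691.9)⁴ = 1.30×10⁴ W/m².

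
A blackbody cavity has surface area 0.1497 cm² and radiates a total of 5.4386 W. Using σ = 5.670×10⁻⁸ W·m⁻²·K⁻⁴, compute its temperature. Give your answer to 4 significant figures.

T ≈ 1591 K

Area A = 0.1497 cm² = 1.497×10⁻⁵ m².
P = σAT⁴ ⇒ T = (P/(σA))^(1/4) = (5.4386/(5.670×10⁻⁸×1.497×10⁻⁵))^(1/4) = 1591 K.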